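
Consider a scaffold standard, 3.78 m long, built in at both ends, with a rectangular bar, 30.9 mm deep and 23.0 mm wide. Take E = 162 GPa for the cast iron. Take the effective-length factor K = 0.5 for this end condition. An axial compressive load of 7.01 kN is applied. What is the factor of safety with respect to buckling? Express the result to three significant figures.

Buckling occurs about the weak axis: I_min = h·b³/12 with b = 23.0 mm (the shorter side).
I_min = 30.9×23.0³/12 = 3.133×10^4 mm⁴
I = 3.133×10^4 mm⁴ = 3.133×10^-8 m⁴
Effective length L_e = K·L = 0.5 × 3.78 = 1.890 m
P_cr = π²EI / L_e² = π² × 162×10⁹ × 3.133×10^-8 / 1.890² = 1.402×10^4 N
Factor of safety n = P_cr / P = 14.023 / 7.01 = 2.00

n ≈ 2.00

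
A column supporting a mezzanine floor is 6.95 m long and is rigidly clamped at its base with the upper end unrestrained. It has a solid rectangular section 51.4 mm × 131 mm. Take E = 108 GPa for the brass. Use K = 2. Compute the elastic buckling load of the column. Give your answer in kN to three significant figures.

Buckling occurs about the weak axis: I_min = h·b³/12 with b = 51.4 mm (the shorter side).
I_min = 131×51.4³/12 = 1.482×10^6 mm⁴
I = 1.482×10^6 mm⁴ = 1.482×10^-6 m⁴
Effective length L_e = K·L = 2 × 6.95 = 13.90 m
P_cr = π²EI / L_e² = π² × 108×10⁹ × 1.482×10^-6 / 13.90² = 8.178×10^3 N

P_cr ≈ 8.18 kN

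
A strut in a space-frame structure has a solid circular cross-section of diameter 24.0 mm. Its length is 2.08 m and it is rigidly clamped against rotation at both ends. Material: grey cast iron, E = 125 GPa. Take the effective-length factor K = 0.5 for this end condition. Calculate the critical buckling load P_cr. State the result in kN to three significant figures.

P_cr ≈ 18.6 kN

I = πd⁴/64 = π×24.0⁴/64 = 1.629×10^4 mm⁴
I = 1.629×10^4 mm⁴ = 1.629×10^-8 m⁴
Effective length L_e = K·L = 0.5 × 2.08 = 1.040 m
P_cr = π²EI / L_e² = π² × 125×10⁹ × 1.629×10^-8 / 1.040² = 1.858×10^4 N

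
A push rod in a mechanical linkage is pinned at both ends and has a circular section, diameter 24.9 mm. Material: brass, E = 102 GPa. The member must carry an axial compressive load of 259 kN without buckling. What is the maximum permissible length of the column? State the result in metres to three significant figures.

L_max ≈ 0.271 m

I = πd⁴/64 = π×24.9⁴/64 = 1.887×10^4 mm⁴
I = 1.887×10^-8 m⁴
At the buckling limit P_cr = P = 2.590×10^5 N
From P_cr = π²EI/(K·L)²:  L = (1/K)·√(π²EI/P_cr) = (1/1)·√(π²×1.02×10^11×1.887×10^-8/2.590×10^5)
L = 0.271 m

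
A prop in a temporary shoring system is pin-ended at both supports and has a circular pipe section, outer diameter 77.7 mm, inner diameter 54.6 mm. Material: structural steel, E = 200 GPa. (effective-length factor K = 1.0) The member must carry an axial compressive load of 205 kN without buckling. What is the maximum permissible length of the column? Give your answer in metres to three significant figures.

d_o = 77.7 mm, d_i = 54.6 mm
I = π(d_o⁴ − d_i⁴)/64 = π(77.7⁴ − 54.60⁴)/64 = 1.353×10^6 mm⁴
I = 1.353×10^-6 m⁴
At the buckling limit P_cr = P = 2.050×10^5 N
From P_cr = π²EI/(K·L)²:  L = (1/K)·√(π²EI/P_cr) = (1/1)·√(π²×2.00×10^11×1.353×10^-6/2.050×10^5)
L = 3.61 m

L_max ≈ 3.61 m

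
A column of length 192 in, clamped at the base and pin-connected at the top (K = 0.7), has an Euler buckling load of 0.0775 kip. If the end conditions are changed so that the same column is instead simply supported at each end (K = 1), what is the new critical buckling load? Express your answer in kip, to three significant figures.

P_cr ∝ 1/K², so P_cr,new = P_cr,old × (K_old/K_new)² = 0.0775 × (0.7/1)²
= 0.0775 × 0.4900 = 0.0380 kip

P_cr ≈ 0.0380 kip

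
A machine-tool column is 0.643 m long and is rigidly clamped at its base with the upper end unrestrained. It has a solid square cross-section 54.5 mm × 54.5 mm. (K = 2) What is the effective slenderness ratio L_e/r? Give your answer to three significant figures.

For a square r = a/√12 = 54.5/√12 = 15.73 mm
L_e = K·L = 2 × 0.643 m = 1.286 m = 1286.0 mm
λ = L_e / r_min = 1286.0 / 15.73 = 81.7

λ ≈ 81.7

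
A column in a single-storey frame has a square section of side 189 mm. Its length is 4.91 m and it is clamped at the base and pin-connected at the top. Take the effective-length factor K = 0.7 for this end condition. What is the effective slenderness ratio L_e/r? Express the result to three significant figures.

For a square r = a/√12 = 189/√12 = 54.56 mm
L_e = K·L = 0.7 × 4.91 m = 3.437 m = 3437.0 mm
λ = L_e / r_min = 3437.0 / 54.56 = 63.0

λ ≈ 63.0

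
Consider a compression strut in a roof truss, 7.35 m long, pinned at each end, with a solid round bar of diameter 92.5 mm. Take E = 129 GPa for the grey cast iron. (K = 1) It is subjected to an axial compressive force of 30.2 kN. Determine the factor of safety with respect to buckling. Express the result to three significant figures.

I = πd⁴/64 = π×92.5⁴/64 = 3.594×10^6 mm⁴
I = 3.594×10^6 mm⁴ = 3.594×10^-6 m⁴
Effective length L_e = K·L = 1 × 7.35 = 7.350 m
P_cr = π²EI / L_e² = π² × 129×10⁹ × 3.594×10^-6 / 7.350² = 8.469×10^4 N
Factor of safety n = P_cr / P = 84.694 / 30.2 = 2.80

n ≈ 2.80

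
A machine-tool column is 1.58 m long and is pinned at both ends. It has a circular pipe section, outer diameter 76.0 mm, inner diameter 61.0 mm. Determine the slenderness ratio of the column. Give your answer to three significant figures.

d_o = 76.0 mm, d_i = 61.0 mm
I = π(d_o⁴ − d_i⁴)/64 = π(76.0⁴ − 61.00⁴)/64 = 9.580×10^5 mm⁴
A = 1.614×10^3 mm²;  r_min = √(I/A) = √(9.580×10^5/1.614×10^3) = 24.36 mm
L_e = K·L = 1 × 1.58 m = 1.580 m = 1580.0 mm
λ = L_e / r_min = 1580.0 / 24.36 = 64.9

λ ≈ 64.9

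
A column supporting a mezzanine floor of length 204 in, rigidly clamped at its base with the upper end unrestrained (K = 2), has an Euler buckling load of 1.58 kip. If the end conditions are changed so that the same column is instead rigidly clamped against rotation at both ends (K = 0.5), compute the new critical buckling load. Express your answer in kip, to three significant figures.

P_cr ∝ 1/K², so P_cr,new = P_cr,old × (K_old/K_new)² = 1.58 × (2/0.5)²
= 1.58 × 16.00 = 25.3 kip

P_cr ≈ 25.3 kip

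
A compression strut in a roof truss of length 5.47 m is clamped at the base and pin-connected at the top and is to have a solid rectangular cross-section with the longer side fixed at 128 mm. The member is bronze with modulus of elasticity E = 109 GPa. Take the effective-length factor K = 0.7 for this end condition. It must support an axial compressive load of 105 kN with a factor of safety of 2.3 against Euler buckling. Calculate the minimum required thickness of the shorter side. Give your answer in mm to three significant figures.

b ≈ 67.6 mm

Required P_cr = n·P = 2.3 × 105 = 241.5 kN
L_e = K·L = 0.7 × 5.47 = 3.829 m
Required I = P_cr·L_e²/(π²E) = 2.415×10^5 × 3.829² / (π² × 1.09×10^11) = 3.291×10^-6 m⁴
I_req = 3.291×10^6 mm⁴
Rectangle, weak axis: I_min = h·b³/12 with h = 128 mm fixed  ⇒  b = (12I/h)^(1/3) = 67.6 mm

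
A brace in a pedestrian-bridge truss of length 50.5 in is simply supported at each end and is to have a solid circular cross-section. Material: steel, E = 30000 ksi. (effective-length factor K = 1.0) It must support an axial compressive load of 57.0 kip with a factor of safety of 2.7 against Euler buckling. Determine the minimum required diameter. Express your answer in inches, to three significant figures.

Required P_cr = n·P = 2.7 × 57.0 = 153.9 kip
L_e = K·L = 1 × 50.5 = 50.50 in
Required I = P_cr·L_e²/(π²E) = 1.539×10^5 × 50.50² / (π² × 3.00×10^7) = 1.326 in⁴
Solid circle: I = πd⁴/64  ⇒  d = (64I/π)^(1/4) = (64×1.326/π)^(1/4) = 2.28 in

d ≈ 2.28 in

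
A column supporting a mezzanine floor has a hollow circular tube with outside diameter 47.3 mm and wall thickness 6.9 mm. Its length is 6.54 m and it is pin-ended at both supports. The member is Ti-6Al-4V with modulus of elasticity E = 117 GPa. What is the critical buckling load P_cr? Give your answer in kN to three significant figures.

P_cr ≈ 4.96 kN

Inner diameter d_i = 47.3 − 2×6.9 = 33.50 mm
I = π(d_o⁴ − d_i⁴)/64 = π(47.3⁴ − 33.50⁴)/64 = 1.839×10^5 mm⁴
I = 1.839×10^5 mm⁴ = 1.839×10^-7 m⁴
Effective length L_e = K·L = 1 × 6.54 = 6.540 m
P_cr = π²EI / L_e² = π² × 117×10⁹ × 1.839×10^-7 / 6.540² = 4.964×10^3 N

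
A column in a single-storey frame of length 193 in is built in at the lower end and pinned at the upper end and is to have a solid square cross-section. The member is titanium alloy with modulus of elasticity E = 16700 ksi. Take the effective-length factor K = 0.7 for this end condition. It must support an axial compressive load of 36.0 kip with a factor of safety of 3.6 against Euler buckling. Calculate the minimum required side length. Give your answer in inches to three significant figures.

Required P_cr = n·P = 3.6 × 36.0 = 129.6 kip
L_e = K·L = 0.7 × 193 = 135.1 in
Required I = P_cr·L_e²/(π²E) = 1.296×10^5 × 135.1² / (π² × 1.67×10^7) = 14.35 in⁴
Solid square: I = a⁴/12  ⇒  a = (12I)^(1/4) = (12×14.35)^(1/4) = 3.62 in

a ≈ 3.62 in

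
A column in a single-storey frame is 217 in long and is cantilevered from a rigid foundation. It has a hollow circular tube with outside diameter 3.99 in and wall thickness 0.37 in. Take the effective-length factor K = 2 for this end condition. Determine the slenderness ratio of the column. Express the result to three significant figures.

Inner diameter d_i = 3.99 − 2×0.37 = 3.250 in
I = π(d_o⁴ − d_i⁴)/64 = π(3.99⁴ − 3.250⁴)/64 = 6.965 in⁴
A = 4.208 in²;  r_min = √(I/A) = √(6.965/4.208) = 1.287 in
L_e = K·L = 2 × 217 = 434.0 in
λ = L_e / r_min = 434.00 / 1.287 = 337

λ ≈ 337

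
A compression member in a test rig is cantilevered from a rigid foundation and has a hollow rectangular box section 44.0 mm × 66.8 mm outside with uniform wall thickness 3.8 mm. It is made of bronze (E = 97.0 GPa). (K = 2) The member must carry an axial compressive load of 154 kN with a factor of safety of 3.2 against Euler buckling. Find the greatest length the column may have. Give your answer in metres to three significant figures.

Inner dimensions: h_i = 66.8 − 2×3.8 = 59.20 mm, b_i = 44.0 − 2×3.8 = 36.40 mm
Weak-axis I_min = (h_o·b_o³ − h_i·b_i³)/12 with b_o = 44.0, b_i = 36.40 mm (shorter outer/inner sides).
I_min = (66.8×44.0³ − 59.20×36.40³)/12 = 2.363×10^5 mm⁴
I = 2.363×10^-7 m⁴
Required critical load P_cr = n·P = 3.2 × 154 = 492.8 kN = 4.928×10^5 N
From P_cr = π²EI/(K·L)²:  L = (1/K)·√(π²EI/P_cr) = (1/2)·√(π²×9.70×10^10×2.363×10^-7/4.928×10^5)
L = 0.339 m

L_max ≈ 0.339 m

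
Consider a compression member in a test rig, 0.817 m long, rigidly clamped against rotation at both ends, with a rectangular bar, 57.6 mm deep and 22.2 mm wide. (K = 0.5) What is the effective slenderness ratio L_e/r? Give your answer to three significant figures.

λ ≈ 63.7

Buckling occurs about the weak axis: I_min = h·b³/12 with b = 22.2 mm (the shorter side).
I_min = 57.6×22.2³/12 = 5.252×10^4 mm⁴
A = 1.279×10^3 mm²;  r_min = √(I/A) = √(5.252×10^4/1.279×10^3) = 6.409 mm
L_e = K·L = 0.5 × 0.817 m = 0.4085 m = 408.50 mm
λ = L_e / r_min = 408.50 / 6.409 = 63.7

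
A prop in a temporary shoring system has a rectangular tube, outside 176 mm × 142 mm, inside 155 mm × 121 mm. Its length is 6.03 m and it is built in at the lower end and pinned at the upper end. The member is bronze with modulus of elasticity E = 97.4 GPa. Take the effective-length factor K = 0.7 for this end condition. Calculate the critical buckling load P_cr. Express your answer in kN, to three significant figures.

P_cr ≈ 1030 kN

Weak-axis I_min = (h_o·b_o³ − h_i·b_i³)/12 with b_o = 142, b_i = 121.0 mm (shorter outer/inner sides).
I_min = (176×142³ − 155.0×121.0³)/12 = 1.911×10^7 mm⁴
I = 1.911×10^7 mm⁴ = 1.911×10^-5 m⁴
Effective length L_e = K·L = 0.7 × 6.03 = 4.221 m
P_cr = π²EI / L_e² = π² × 97.4×10⁹ × 1.911×10^-5 / 4.221² = 1.031×10^6 N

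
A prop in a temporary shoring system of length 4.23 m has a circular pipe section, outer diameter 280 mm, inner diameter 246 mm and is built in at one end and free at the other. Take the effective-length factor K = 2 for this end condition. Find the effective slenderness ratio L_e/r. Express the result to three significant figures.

λ ≈ 90.8

d_o = 280 mm, d_i = 246 mm
I = π(d_o⁴ − d_i⁴)/64 = π(280⁴ − 246.0⁴)/64 = 1.220×10^8 mm⁴
A = 1.405×10^4 mm²;  r_min = √(I/A) = √(1.220×10^8/1.405×10^4) = 93.18 mm
L_e = K·L = 2 × 4.23 m = 8.460 m = 8460.0 mm
λ = L_e / r_min = 8460.0 / 93.18 = 90.8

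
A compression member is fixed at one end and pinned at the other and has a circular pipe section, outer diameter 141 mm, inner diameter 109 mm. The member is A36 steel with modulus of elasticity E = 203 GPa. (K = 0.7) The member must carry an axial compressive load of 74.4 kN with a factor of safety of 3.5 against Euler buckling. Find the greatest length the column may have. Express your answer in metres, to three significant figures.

L_max ≈ 14.0 m

d_o = 141 mm, d_i = 109 mm
I = π(d_o⁴ − d_i⁴)/64 = π(141⁴ − 109.0⁴)/64 = 1.247×10^7 mm⁴
I = 1.247×10^-5 m⁴
Required critical load P_cr = n·P = 3.5 × 74.4 = 260.4 kN = 2.604×10^5 N
From P_cr = π²EI/(K·L)²:  L = (1/K)·√(π²EI/P_cr) = (1/0.7)·√(π²×2.03×10^11×1.247×10^-5/2.604×10^5)
L = 14.0 m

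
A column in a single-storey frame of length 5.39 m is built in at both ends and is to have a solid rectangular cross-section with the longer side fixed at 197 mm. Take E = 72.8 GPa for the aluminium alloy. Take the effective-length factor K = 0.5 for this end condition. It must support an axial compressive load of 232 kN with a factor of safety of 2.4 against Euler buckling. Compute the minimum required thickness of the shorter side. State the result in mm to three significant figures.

b ≈ 70.0 mm

Required P_cr = n·P = 2.4 × 232 = 556.8 kN
L_e = K·L = 0.5 × 5.39 = 2.695 m
Required I = P_cr·L_e²/(π²E) = 5.568×10^5 × 2.695² / (π² × 7.28×10^10) = 5.628×10^-6 m⁴
I_req = 5.628×10^6 mm⁴
Rectangle, weak axis: I_min = h·b³/12 with h = 197 mm fixed  ⇒  b = (12I/h)^(1/3) = 70.0 mm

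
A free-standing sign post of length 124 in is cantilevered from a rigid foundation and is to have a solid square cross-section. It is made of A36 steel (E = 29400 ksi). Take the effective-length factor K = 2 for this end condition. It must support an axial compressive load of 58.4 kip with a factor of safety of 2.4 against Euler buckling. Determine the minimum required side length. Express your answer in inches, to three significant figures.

Required P_cr = n·P = 2.4 × 58.4 = 140.2 kip
L_e = K·L = 2 × 124 = 248.0 in
Required I = P_cr·L_e²/(π²E) = 1.402×10^5 × 248.0² / (π² × 2.94×10^7) = 29.71 in⁴
Solid square: I = a⁴/12  ⇒  a = (12I)^(1/4) = (12×29.71)^(1/4) = 4.35 in

a ≈ 4.35 in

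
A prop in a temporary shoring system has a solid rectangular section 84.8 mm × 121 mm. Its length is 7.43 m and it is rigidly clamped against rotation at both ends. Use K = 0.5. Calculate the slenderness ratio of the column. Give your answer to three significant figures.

Buckling occurs about the weak axis: I_min = h·b³/12 with b = 84.8 mm (the shorter side).
I_min = 121×84.8³/12 = 6.149×10^6 mm⁴
A = 1.026×10^4 mm²;  r_min = √(I/A) = √(6.149×10^6/1.026×10^4) = 24.48 mm
L_e = K·L = 0.5 × 7.43 m = 3.715 m = 3715.0 mm
λ = L_e / r_min = 3715.0 / 24.48 = 152

λ ≈ 152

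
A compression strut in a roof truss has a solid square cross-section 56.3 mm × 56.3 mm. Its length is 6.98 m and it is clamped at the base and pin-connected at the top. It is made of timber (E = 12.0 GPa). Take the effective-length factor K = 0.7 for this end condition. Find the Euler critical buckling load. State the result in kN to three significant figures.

P_cr ≈ 4.15 kN

I = a⁴/12 = 56.3⁴/12 = 8.372×10^5 mm⁴
I = 8.372×10^5 mm⁴ = 8.372×10^-7 m⁴
Effective length L_e = K·L = 0.7 × 6.98 = 4.886 m
P_cr = π²EI / L_e² = π² × 12.0×10⁹ × 8.372×10^-7 / 4.886² = 4.154×10^3 N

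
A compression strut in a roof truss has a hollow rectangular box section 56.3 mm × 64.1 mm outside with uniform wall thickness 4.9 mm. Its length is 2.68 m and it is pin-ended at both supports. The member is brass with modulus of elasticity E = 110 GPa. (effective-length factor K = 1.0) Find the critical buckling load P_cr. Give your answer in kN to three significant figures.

P_cr ≈ 75.3 kN

Inner dimensions: h_i = 64.1 − 2×4.9 = 54.30 mm, b_i = 56.3 − 2×4.9 = 46.50 mm
Weak-axis I_min = (h_o·b_o³ − h_i·b_i³)/12 with b_o = 56.3, b_i = 46.50 mm (shorter outer/inner sides).
I_min = (64.1×56.3³ − 54.30×46.50³)/12 = 4.983×10^5 mm⁴
I = 4.983×10^5 mm⁴ = 4.983×10^-7 m⁴
Effective length L_e = K·L = 1 × 2.68 = 2.680 m
P_cr = π²EI / L_e² = π² × 110×10⁹ × 4.983×10^-7 / 2.680² = 7.532×10^4 N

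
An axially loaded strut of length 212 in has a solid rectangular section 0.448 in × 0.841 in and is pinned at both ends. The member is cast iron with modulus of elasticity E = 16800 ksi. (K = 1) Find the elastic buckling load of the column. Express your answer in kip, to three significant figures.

Buckling occurs about the weak axis: I_min = h·b³/12 with b = 0.448 in (the shorter side).
I_min = 0.841×0.448³/12 = 6.302×10^-3 in⁴
Effective length L_e = K·L = 1 × 212 = 212.0 in
P_cr = π²EI / L_e² = π² × 16800×10³ × 6.302×10^-3 / 212.0² = 23.25 lb

P_cr ≈ 0.0232 kip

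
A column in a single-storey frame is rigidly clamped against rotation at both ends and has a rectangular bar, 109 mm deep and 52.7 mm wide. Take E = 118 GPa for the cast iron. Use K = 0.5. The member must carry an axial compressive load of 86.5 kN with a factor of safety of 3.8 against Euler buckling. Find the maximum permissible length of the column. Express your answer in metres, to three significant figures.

Buckling occurs about the weak axis: I_min = h·b³/12 with b = 52.7 mm (the shorter side).
I_min = 109×52.7³/12 = 1.329×10^6 mm⁴
I = 1.329×10^-6 m⁴
Required critical load P_cr = n·P = 3.8 × 86.5 = 328.7 kN = 3.287×10^5 N
From P_cr = π²EI/(K·L)²:  L = (1/K)·√(π²EI/P_cr) = (1/0.5)·√(π²×1.18×10^11×1.329×10^-6/3.287×10^5)
L = 4.34 m

L_max ≈ 4.34 m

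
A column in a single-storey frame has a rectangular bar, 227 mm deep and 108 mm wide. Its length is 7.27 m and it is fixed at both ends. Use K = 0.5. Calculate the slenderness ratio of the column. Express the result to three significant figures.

λ ≈ 117

For a rectangle r_min = b/√12 = 108/√12 = 31.18 mm
L_e = K·L = 0.5 × 7.27 m = 3.635 m = 3635.0 mm
λ = L_e / r_min = 3635.0 / 31.18 = 117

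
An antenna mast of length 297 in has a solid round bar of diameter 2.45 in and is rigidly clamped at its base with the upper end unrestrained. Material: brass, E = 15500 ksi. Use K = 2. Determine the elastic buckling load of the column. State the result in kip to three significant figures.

P_cr ≈ 0.767 kip

I = πd⁴/64 = π×2.45⁴/64 = 1.769 in⁴
Effective length L_e = K·L = 2 × 297 = 594.0 in
P_cr = π²EI / L_e² = π² × 15500×10³ × 1.769 / 594.0² = 766.8 lb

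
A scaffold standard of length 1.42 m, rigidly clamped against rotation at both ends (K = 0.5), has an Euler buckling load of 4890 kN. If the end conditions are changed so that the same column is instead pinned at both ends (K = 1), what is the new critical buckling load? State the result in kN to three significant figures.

P_cr ≈ 1220 kN

P_cr ∝ 1/K², so P_cr,new = P_cr,old × (K_old/K_new)² = 4890 × (0.5/1)²
= 4890 × 0.2500 = 1220 kN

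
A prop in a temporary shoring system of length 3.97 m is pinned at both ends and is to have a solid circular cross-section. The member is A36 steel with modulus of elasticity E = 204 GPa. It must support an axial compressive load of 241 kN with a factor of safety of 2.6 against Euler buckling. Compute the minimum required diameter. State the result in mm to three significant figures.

d ≈ 100 mm

Required P_cr = n·P = 2.6 × 241 = 626.6 kN
L_e = K·L = 1 × 3.97 = 3.970 m
Required I = P_cr·L_e²/(π²E) = 6.266×10^5 × 3.970² / (π² × 2.04×10^11) = 4.905×10^-6 m⁴
I_req = 4.905×10^6 mm⁴
Solid circle: I = πd⁴/64  ⇒  d = (64I/π)^(1/4) = (64×4.905×10^6/π)^(1/4) = 100 mm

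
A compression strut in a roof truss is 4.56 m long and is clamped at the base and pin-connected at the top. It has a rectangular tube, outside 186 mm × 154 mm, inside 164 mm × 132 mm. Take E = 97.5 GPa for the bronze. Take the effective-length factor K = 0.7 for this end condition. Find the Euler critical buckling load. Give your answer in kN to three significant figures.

Weak-axis I_min = (h_o·b_o³ − h_i·b_i³)/12 with b_o = 154, b_i = 132.0 mm (shorter outer/inner sides).
I_min = (186×154³ − 164.0×132.0³)/12 = 2.518×10^7 mm⁴
I = 2.518×10^7 mm⁴ = 2.518×10^-5 m⁴
Effective length L_e = K·L = 0.7 × 4.56 = 3.192 m
P_cr = π²EI / L_e² = π² × 97.5×10⁹ × 2.518×10^-5 / 3.192² = 2.378×10^6 N

P_cr ≈ 2380 kN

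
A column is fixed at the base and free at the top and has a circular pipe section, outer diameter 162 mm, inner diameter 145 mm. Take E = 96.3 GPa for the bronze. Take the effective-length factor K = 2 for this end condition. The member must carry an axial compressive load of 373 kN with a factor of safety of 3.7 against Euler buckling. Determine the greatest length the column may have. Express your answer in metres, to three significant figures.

d_o = 162 mm, d_i = 145 mm
I = π(d_o⁴ − d_i⁴)/64 = π(162⁴ − 145.0⁴)/64 = 1.211×10^7 mm⁴
I = 1.211×10^-5 m⁴
Required critical load P_cr = n·P = 3.7 × 373 = 1380 kN = 1.380×10^6 N
From P_cr = π²EI/(K·L)²:  L = (1/K)·√(π²EI/P_cr) = (1/2)·√(π²×9.63×10^10×1.211×10^-5/1.380×10^6)
L = 1.44 m

L_max ≈ 1.44 m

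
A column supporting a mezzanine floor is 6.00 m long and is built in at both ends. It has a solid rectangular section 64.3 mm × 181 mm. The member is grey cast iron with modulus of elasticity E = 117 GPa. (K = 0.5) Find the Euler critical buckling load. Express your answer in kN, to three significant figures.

P_cr ≈ 514 kN

Buckling occurs about the weak axis: I_min = h·b³/12 with b = 64.3 mm (the shorter side).
I_min = 181×64.3³/12 = 4.010×10^6 mm⁴
I = 4.010×10^6 mm⁴ = 4.010×10^-6 m⁴
Effective length L_e = K·L = 0.5 × 6.00 = 3.000 m
P_cr = π²EI / L_e² = π² × 117×10⁹ × 4.010×10^-6 / 3.000² = 5.145×10^5 N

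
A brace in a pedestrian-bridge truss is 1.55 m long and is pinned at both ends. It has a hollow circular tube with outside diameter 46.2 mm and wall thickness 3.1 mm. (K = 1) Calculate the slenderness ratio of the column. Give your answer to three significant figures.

λ ≈ 101

Inner diameter d_i = 46.2 − 2×3.1 = 40.00 mm
I = π(d_o⁴ − d_i⁴)/64 = π(46.2⁴ − 40.00⁴)/64 = 9.797×10^4 mm⁴
A = 419.7 mm²;  r_min = √(I/A) = √(9.797×10^4/419.7) = 15.28 mm
L_e = K·L = 1 × 1.55 m = 1.550 m = 1550.0 mm
λ = L_e / r_min = 1550.0 / 15.28 = 101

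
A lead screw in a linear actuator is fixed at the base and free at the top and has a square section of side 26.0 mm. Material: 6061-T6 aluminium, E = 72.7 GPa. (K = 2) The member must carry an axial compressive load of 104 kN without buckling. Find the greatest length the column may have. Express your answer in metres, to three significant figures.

L_max ≈ 0.256 m

I = a⁴/12 = 26.0⁴/12 = 3.808×10^4 mm⁴
I = 3.808×10^-8 m⁴
At the buckling limit P_cr = P = 1.040×10^5 N
From P_cr = π²EI/(K·L)²:  L = (1/K)·√(π²EI/P_cr) = (1/2)·√(π²×7.27×10^10×3.808×10^-8/1.040×10^5)
L = 0.256 m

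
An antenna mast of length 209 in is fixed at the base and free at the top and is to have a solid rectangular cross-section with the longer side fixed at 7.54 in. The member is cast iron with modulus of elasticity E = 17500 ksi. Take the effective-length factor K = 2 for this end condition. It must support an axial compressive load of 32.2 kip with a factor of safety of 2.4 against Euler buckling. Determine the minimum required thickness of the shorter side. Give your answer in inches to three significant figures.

Required P_cr = n·P = 2.4 × 32.2 = 77.28 kip
L_e = K·L = 2 × 209 = 418.0 in
Required I = P_cr·L_e²/(π²E) = 7.728×10^4 × 418.0² / (π² × 1.75×10^7) = 78.18 in⁴
Rectangle, weak axis: I_min = h·b³/12 with h = 7.54 in fixed  ⇒  b = (12I/h)^(1/3) = 4.99 in

b ≈ 4.99 in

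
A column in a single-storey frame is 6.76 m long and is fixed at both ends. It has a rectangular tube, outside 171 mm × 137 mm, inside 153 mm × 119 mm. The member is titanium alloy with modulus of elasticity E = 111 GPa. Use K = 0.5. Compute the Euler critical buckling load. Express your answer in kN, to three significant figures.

Weak-axis I_min = (h_o·b_o³ − h_i·b_i³)/12 with b_o = 137, b_i = 119.0 mm (shorter outer/inner sides).
I_min = (171×137³ − 153.0×119.0³)/12 = 1.516×10^7 mm⁴
I = 1.516×10^7 mm⁴ = 1.516×10^-5 m⁴
Effective length L_e = K·L = 0.5 × 6.76 = 3.380 m
P_cr = π²EI / L_e² = π² × 111×10⁹ × 1.516×10^-5 / 3.380² = 1.453×10^6 N

P_cr ≈ 1450 kN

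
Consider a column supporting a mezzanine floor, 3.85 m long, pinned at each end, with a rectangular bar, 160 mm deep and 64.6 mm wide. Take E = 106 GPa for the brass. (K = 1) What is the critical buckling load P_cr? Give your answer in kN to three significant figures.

P_cr ≈ 254 kN

Buckling occurs about the weak axis: I_min = h·b³/12 with b = 64.6 mm (the shorter side).
I_min = 160×64.6³/12 = 3.594×10^6 mm⁴
I = 3.594×10^6 mm⁴ = 3.594×10^-6 m⁴
Effective length L_e = K·L = 1 × 3.85 = 3.850 m
P_cr = π²EI / L_e² = π² × 106×10⁹ × 3.594×10^-6 / 3.850² = 2.537×10^5 N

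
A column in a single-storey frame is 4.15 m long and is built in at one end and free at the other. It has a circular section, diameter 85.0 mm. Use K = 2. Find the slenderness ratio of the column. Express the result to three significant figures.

λ ≈ 391

I = πd⁴/64 = π×85.0⁴/64 = 2.562×10^6 mm⁴
A = 5.675×10^3 mm²;  r_min = √(I/A) = √(2.562×10^6/5.675×10^3) = 21.25 mm
L_e = K·L = 2 × 4.15 m = 8.300 m = 8300.0 mm
λ = L_e / r_min = 8300.0 / 21.25 = 391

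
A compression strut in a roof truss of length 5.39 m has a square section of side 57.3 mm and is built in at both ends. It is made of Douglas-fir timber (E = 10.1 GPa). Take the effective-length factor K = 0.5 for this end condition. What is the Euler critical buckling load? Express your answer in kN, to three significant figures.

I = a⁴/12 = 57.3⁴/12 = 8.983×10^5 mm⁴
I = 8.983×10^5 mm⁴ = 8.983×10^-7 m⁴
Effective length L_e = K·L = 0.5 × 5.39 = 2.695 m
P_cr = π²EI / L_e² = π² × 10.1×10⁹ × 8.983×10^-7 / 2.695² = 1.233×10^4 N

P_cr ≈ 12.3 kN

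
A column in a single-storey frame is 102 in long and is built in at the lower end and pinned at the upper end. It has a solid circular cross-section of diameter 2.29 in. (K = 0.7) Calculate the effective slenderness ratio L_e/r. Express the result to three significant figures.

λ ≈ 125

For a solid circle r = d/4 = 2.29/4 = 0.5725 in
L_e = K·L = 0.7 × 102 = 71.40 in
λ = L_e / r_min = 71.400 / 0.5725 = 125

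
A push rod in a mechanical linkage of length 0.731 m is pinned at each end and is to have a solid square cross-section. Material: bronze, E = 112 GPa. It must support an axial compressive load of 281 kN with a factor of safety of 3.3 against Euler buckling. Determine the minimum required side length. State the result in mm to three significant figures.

Required P_cr = n·P = 3.3 × 281 = 927.3 kN
L_e = K·L = 1 × 0.731 = 0.7310 m
Required I = P_cr·L_e²/(π²E) = 9.273×10^5 × 0.7310² / (π² × 1.12×10^11) = 4.483×10^-7 m⁴
I_req = 4.483×10^5 mm⁴
Solid square: I = a⁴/12  ⇒  a = (12I)^(1/4) = (12×4.483×10^5)^(1/4) = 48.2 mm

a ≈ 48.2 mm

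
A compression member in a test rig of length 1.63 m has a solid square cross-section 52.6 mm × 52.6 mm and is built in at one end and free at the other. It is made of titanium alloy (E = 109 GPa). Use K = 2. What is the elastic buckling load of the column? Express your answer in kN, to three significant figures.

I = a⁴/12 = 52.6⁴/12 = 6.379×10^5 mm⁴
I = 6.379×10^5 mm⁴ = 6.379×10^-7 m⁴
Effective length L_e = K·L = 2 × 1.63 = 3.260 m
P_cr = π²EI / L_e² = π² × 109×10⁹ × 6.379×10^-7 / 3.260² = 6.457×10^4 N

P_cr ≈ 64.6 kN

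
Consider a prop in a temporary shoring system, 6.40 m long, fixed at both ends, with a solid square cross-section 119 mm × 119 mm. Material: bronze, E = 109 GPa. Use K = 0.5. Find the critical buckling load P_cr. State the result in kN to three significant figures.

I = a⁴/12 = 119⁴/12 = 1.671×10^7 mm⁴
I = 1.671×10^7 mm⁴ = 1.671×10^-5 m⁴
Effective length L_e = K·L = 0.5 × 6.40 = 3.200 m
P_cr = π²EI / L_e² = π² × 109×10⁹ × 1.671×10^-5 / 3.200² = 1.756×10^6 N

P_cr ≈ 1760 kN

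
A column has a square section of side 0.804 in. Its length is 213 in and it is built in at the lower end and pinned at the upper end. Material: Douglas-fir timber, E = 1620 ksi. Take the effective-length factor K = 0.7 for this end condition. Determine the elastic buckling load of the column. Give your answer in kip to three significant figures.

P_cr ≈ 0.0250 kip

I = a⁴/12 = 0.804⁴/12 = 3.482×10^-2 in⁴
Effective length L_e = K·L = 0.7 × 213 = 149.1 in
P_cr = π²EI / L_e² = π² × 1620×10³ × 3.482×10^-2 / 149.1² = 25.04 lb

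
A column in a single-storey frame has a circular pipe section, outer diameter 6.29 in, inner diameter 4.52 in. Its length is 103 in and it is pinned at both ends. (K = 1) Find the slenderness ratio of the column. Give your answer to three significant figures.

d_o = 6.29 in, d_i = 4.52 in
I = π(d_o⁴ − d_i⁴)/64 = π(6.29⁴ − 4.520⁴)/64 = 56.35 in⁴
A = 15.03 in²;  r_min = √(I/A) = √(56.35/15.03) = 1.936 in
L_e = K·L = 1 × 103 = 103.0 in
λ = L_e / r_min = 103.00 / 1.936 = 53.2

λ ≈ 53.2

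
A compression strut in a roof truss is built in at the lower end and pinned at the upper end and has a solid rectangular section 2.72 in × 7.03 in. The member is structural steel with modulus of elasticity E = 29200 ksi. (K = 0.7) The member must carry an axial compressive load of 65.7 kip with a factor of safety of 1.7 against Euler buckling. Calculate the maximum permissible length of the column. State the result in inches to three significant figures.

L_max ≈ 249 in

Buckling occurs about the weak axis: I_min = h·b³/12 with b = 2.72 in (the shorter side).
I_min = 7.03×2.72³/12 = 11.79 in⁴
Required critical load P_cr = n·P = 1.7 × 65.7 = 111.7 kip = 1.117×10^5 lb
From P_cr = π²EI/(K·L)²:  L = (1/K)·√(π²EI/P_cr) = (1/0.7)·√(π²×2.92×10^7×11.79/1.117×10^5)
L = 249 in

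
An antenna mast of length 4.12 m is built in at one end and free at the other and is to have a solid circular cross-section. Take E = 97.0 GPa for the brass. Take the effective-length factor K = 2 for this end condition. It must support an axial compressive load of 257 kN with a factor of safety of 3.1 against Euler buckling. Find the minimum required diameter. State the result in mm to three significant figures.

d ≈ 184 mm

Required P_cr = n·P = 3.1 × 257 = 796.7 kN
L_e = K·L = 2 × 4.12 = 8.240 m
Required I = P_cr·L_e²/(π²E) = 7.967×10^5 × 8.240² / (π² × 9.70×10^10) = 5.650×10^-5 m⁴
I_req = 5.650×10^7 mm⁴
Solid circle: I = πd⁴/64  ⇒  d = (64I/π)^(1/4) = (64×5.650×10^7/π)^(1/4) = 184 mm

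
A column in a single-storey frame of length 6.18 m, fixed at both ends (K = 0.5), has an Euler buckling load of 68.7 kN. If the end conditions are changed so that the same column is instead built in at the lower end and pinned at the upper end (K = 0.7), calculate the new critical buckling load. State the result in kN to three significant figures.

P_cr ∝ 1/K², so P_cr,new = P_cr,old × (K_old/K_new)² = 68.7 × (0.5/0.7)²
= 68.7 × 0.5102 = 35.1 kN

P_cr ≈ 35.1 kN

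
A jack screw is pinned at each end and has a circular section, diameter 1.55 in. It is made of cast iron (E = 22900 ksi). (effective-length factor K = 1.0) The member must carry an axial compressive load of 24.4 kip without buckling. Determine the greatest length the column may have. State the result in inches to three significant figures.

I = πd⁴/64 = π×1.55⁴/64 = 0.2833 in⁴
At the buckling limit P_cr = P = 2.440×10^4 lb
From P_cr = π²EI/(K·L)²:  L = (1/K)·√(π²EI/P_cr) = (1/1)·√(π²×2.29×10^7×0.2833/2.440×10^4)
L = 51.2 in

L_max ≈ 51.2 in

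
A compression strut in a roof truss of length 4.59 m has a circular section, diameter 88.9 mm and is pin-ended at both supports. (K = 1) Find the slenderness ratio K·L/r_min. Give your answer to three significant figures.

For a solid circle r = d/4 = 88.9/4 = 22.22 mm
L_e = K·L = 1 × 4.59 m = 4.590 m = 4590.0 mm
λ = L_e / r_min = 4590.0 / 22.22 = 207

λ ≈ 207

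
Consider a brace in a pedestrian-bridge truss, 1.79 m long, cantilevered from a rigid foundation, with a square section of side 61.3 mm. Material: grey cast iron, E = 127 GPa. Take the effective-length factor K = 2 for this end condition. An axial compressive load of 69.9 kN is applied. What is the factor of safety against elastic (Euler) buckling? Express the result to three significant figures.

n ≈ 1.65

I = a⁴/12 = 61.3⁴/12 = 1.177×10^6 mm⁴
I = 1.177×10^6 mm⁴ = 1.177×10^-6 m⁴
Effective length L_e = K·L = 2 × 1.79 = 3.580 m
P_cr = π²EI / L_e² = π² × 127×10⁹ × 1.177×10^-6 / 3.580² = 1.151×10^5 N
Factor of safety n = P_cr / P = 115.08 / 69.9 = 1.65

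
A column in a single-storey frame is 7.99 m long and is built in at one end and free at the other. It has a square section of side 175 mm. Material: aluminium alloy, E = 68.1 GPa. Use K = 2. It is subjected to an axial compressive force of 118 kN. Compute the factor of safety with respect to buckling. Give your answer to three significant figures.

n ≈ 1.74

I = a⁴/12 = 175⁴/12 = 7.816×10^7 mm⁴
I = 7.816×10^7 mm⁴ = 7.816×10^-5 m⁴
Effective length L_e = K·L = 2 × 7.99 = 15.98 m
P_cr = π²EI / L_e² = π² × 68.1×10⁹ × 7.816×10^-5 / 15.98² = 2.057×10^5 N
Factor of safety n = P_cr / P = 205.71 / 118 = 1.74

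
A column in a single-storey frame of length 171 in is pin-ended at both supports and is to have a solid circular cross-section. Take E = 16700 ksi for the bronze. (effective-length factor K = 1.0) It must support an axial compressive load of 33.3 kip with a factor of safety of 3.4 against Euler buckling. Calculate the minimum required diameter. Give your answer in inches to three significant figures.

Required P_cr = n·P = 3.4 × 33.3 = 113.2 kip
L_e = K·L = 1 × 171 = 171.0 in
Required I = P_cr·L_e²/(π²E) = 1.132×10^5 × 171.0² / (π² × 1.67×10^7) = 20.09 in⁴
Solid circle: I = πd⁴/64  ⇒  d = (64I/π)^(1/4) = (64×20.09/π)^(1/4) = 4.50 in

d ≈ 4.50 in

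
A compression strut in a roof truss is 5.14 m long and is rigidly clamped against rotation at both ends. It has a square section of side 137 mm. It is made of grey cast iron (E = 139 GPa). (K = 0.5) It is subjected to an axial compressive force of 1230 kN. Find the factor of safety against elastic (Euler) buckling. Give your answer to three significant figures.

n ≈ 4.96

I = a⁴/12 = 137⁴/12 = 2.936×10^7 mm⁴
I = 2.936×10^7 mm⁴ = 2.936×10^-5 m⁴
Effective length L_e = K·L = 0.5 × 5.14 = 2.570 m
P_cr = π²EI / L_e² = π² × 139×10⁹ × 2.936×10^-5 / 2.570² = 6.097×10^6 N
Factor of safety n = P_cr / P = 6097.5 / 1230 = 4.96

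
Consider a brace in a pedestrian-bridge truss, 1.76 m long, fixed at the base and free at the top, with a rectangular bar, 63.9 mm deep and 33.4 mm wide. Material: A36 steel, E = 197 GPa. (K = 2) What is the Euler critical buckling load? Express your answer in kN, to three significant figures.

P_cr ≈ 31.1 kN

Buckling occurs about the weak axis: I_min = h·b³/12 with b = 33.4 mm (the shorter side).
I_min = 63.9×33.4³/12 = 1.984×10^5 mm⁴
I = 1.984×10^5 mm⁴ = 1.984×10^-7 m⁴
Effective length L_e = K·L = 2 × 1.76 = 3.520 m
P_cr = π²EI / L_e² = π² × 197×10⁹ × 1.984×10^-7 / 3.520² = 3.113×10^4 N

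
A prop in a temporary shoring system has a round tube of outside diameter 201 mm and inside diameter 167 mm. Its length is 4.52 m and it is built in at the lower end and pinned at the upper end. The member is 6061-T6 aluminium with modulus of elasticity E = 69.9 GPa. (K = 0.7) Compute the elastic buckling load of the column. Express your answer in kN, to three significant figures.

d_o = 201 mm, d_i = 167 mm
I = π(d_o⁴ − d_i⁴)/64 = π(201⁴ − 167.0⁴)/64 = 4.194×10^7 mm⁴
I = 4.194×10^7 mm⁴ = 4.194×10^-5 m⁴
Effective length L_e = K·L = 0.7 × 4.52 = 3.164 m
P_cr = π²EI / L_e² = π² × 69.9×10⁹ × 4.194×10^-5 / 3.164² = 2.890×10^6 N

P_cr ≈ 2890 kN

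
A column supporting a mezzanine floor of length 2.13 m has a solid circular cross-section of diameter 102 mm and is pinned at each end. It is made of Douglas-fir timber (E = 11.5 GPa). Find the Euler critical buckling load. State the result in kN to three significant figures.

I = πd⁴/64 = π×102⁴/64 = 5.313×10^6 mm⁴
I = 5.313×10^6 mm⁴ = 5.313×10^-6 m⁴
Effective length L_e = K·L = 1 × 2.13 = 2.130 m
P_cr = π²EI / L_e² = π² × 11.5×10⁹ × 5.313×10^-6 / 2.130² = 1.329×10^5 N

P_cr ≈ 133 kN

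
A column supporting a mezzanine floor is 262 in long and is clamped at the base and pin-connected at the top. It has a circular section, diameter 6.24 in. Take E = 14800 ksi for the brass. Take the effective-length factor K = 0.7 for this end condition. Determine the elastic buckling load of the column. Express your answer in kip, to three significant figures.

P_cr ≈ 323 kip

I = πd⁴/64 = π×6.24⁴/64 = 74.42 in⁴
Effective length L_e = K·L = 0.7 × 262 = 183.4 in
P_cr = π²EI / L_e² = π² × 14800×10³ × 74.42 / 183.4² = 3.232×10^5 lb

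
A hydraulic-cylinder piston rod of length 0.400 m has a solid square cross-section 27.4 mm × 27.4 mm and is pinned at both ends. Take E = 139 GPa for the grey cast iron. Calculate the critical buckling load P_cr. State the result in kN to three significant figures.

P_cr ≈ 403 kN

I = a⁴/12 = 27.4⁴/12 = 4.697×10^4 mm⁴
I = 4.697×10^4 mm⁴ = 4.697×10^-8 m⁴
Effective length L_e = K·L = 1 × 0.400 = 0.4000 m
P_cr = π²EI / L_e² = π² × 139×10⁹ × 4.697×10^-8 / 0.4000² = 4.027×10^5 N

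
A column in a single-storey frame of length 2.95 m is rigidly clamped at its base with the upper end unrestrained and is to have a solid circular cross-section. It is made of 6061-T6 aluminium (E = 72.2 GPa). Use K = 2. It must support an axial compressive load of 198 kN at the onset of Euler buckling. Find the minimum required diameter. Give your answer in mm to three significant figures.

d ≈ 118 mm

L_e = K·L = 2 × 2.95 = 5.900 m
Required I = P_cr·L_e²/(π²E) = 1.980×10^5 × 5.900² / (π² × 7.22×10^10) = 9.672×10^-6 m⁴
I_req = 9.672×10^6 mm⁴
Solid circle: I = πd⁴/64  ⇒  d = (64I/π)^(1/4) = (64×9.672×10^6/π)^(1/4) = 118 mm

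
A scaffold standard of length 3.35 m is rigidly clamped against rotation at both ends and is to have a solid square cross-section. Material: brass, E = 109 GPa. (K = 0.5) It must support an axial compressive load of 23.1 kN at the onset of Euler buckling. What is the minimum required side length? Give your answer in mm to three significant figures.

a ≈ 29.2 mm

L_e = K·L = 0.5 × 3.35 = 1.675 m
Required I = P_cr·L_e²/(π²E) = 2.310×10^4 × 1.675² / (π² × 1.09×10^11) = 6.024×10^-8 m⁴
I_req = 6.024×10^4 mm⁴
Solid square: I = a⁴/12  ⇒  a = (12I)^(1/4) = (12×6.024×10^4)^(1/4) = 29.2 mm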